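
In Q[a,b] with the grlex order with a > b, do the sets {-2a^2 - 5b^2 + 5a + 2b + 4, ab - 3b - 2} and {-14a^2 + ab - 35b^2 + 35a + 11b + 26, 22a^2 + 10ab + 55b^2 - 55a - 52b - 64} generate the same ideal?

Yes, the ideals are equal.

Since reduced Gröbner bases are canonical representatives of ideals under a given ordering, it suffices to compute and compare them.
Buchberger on the first generating set:
f_1 = -2a^2 - 5b^2 + 5a + 2b + 4, LT = a^2.
f_2 = ab - 3b - 2, LT = ab.

S(f_1,f_2): lcm = a^2b. S = 5/2b^3 + 1/2ab - b^2 + 2a - 2b.
  leading term b^3: no divisor's leading term divides it; move 5/2b^3 to the remainder.
  leading term ab: subtract (1/2)·f_2 from 1/2ab - b^2 + 2a - 2b → -b^2 + 2a - 1/2b + 1
  leading term b^2: no divisor's leading term divides it; move -b^2 to the remainder.
  leading term a: no divisor's leading term divides it; move 2a to the remainder.
  leading term b: no divisor's leading term divides it; move -1/2b to the remainder.
  leading term 1: no divisor's leading term divides it; move 1 to the remainder.
  remainder 5/2b^3 - b^2 + 2a - 1/2b + 1 ≠ 0; add g_3 = 5/2b^3 - b^2 + 2a - 1/2b + 1 to the basis.

The other S-polynomials (S(f_1,g_3), S(f_2,g_3)) all reduce to 0 modulo the current basis, so we have a Gröbner basis.
Inter-reduce: drop elements whose leading term is divisible by another's, tail-reduce, and make monic.
Reduced Gröbner basis: {b^3 - 2/5b^2 + 4/5a - 1/5b + 2/5, a^2 + 5/2b^2 - 5/2a - b - 2, ab - 3b - 2}.

Buchberger on the second generating set:
h_1 = -14a^2 + ab - 35b^2 + 35a + 11b + 26, LT = a^2.
h_2 = 22a^2 + 10ab + 55b^2 - 55a - 52b - 64, LT = a^2.

S(h_1,h_2): lcm = a^2. S = -81/154ab + 243/154b + 81/77.
  leading term ab: no divisor's leading term divides it; move -81/154ab to the remainder.
  leading term b: no divisor's leading term divides it; move 243/154b to the remainder.
  leading term 1: no divisor's leading term divides it; move 81/77 to the remainder.
  remainder -81/154ab + 243/154b + 81/77 ≠ 0; add k_3 = -81/154ab + 243/154b + 81/77 to the basis.

S(h_1,k_3): lcm = a^2b. S = -1/14ab^2 + 5/2b^3 + 1/2ab - 11/14b^2 + 2a - 13/7b.
  leading term ab^2: subtract (11/81b)·k_3 from -1/14ab^2 + 5/2b^3 + 1/2ab - 11/14b^2 + 2a - 13/7b → 5/2b^3 + 1/2ab - b^2 + 2a - 2b
  leading term b^3: no divisor's leading term divides it; move 5/2b^3 to the remainder.
  leading term ab: subtract (-77/81)·k_3 from 1/2ab - b^2 + 2a - 2b → -b^2 + 2a - 1/2b + 1
  leading term b^2: no divisor's leading term divides it; move -b^2 to the remainder.
  leading term a: no divisor's leading term divides it; move 2a to the remainder.
  leading term b: no divisor's leading term divides it; move -1/2b to the remainder.
  leading term 1: no divisor's leading term divides it; move 1 to the remainder.
  remainder 5/2b^3 - b^2 + 2a - 1/2b + 1 ≠ 0; add k_4 = 5/2b^3 - b^2 + 2a - 1/2b + 1 to the basis.

The other S-polynomials (S(h_2,k_3), S(h_1,k_4), S(h_2,k_4), S(k_3,k_4)) all reduce to 0 modulo the current basis, so we have a Gröbner basis.
Inter-reduce: drop elements whose leading term is divisible by another's, tail-reduce, and make monic.
Reduced Gröbner basis: {b^3 - 2/5b^2 + 4/5a - 1/5b + 2/5, a^2 + 5/2b^2 - 5/2a - b - 2, ab - 3b - 2}.

The two bases agree; hence the ideals are identical.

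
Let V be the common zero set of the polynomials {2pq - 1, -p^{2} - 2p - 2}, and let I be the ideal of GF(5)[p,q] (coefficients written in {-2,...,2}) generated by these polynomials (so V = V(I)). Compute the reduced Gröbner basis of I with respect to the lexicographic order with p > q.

f_1 = 2pq - 1, LT = pq.
f_2 = -p^{2} - 2p - 2, LT = p^{2}.

S(f_1,f_2): lcm = p^{2}q. S = -2pq + 2p - 2q.
  leading term pq: subtract (-1)·f_1 from -2pq + 2p - 2q → 2p - 2q - 1
  leading term p: no divisor's leading term divides it; move 2p to the remainder.
  leading term q: no divisor's leading term divides it; move -2q to the remainder.
  leading term 1: no divisor's leading term divides it; move -1 to the remainder.
  remainder 2p - 2q - 1 ≠ 0; add g_3 = 2p - 2q - 1 to the basis.

S(f_1,g_3): lcm = pq. S = q^{2} - 2q + 2.
  leading term q^{2}: no divisor's leading term divides it; move q^{2} to the remainder.
  leading term q: no divisor's leading term divides it; move -2q to the remainder.
  leading term 1: no divisor's leading term divides it; move 2 to the remainder.
  remainder q^{2} - 2q + 2 ≠ 0; add g_4 = q^{2} - 2q + 2 to the basis.

S(f_2,g_3): lcm = p^{2}. S = pq + 2.
  leading term pq: subtract (-2)·f_1 from pq + 2 → 0
  remainder 0.

S(f_1,g_4): lcm = pq^{2}. S = 2pq - 2p + 2q.
  leading term pq: subtract (1)·f_1 from 2pq - 2p + 2q → -2p + 2q + 1
  leading term p: subtract (-1)·g_3 from -2p + 2q + 1 → 0
  remainder 0.

S(f_2,g_4): leading monomials are coprime, so the S-polynomial reduces to 0 (Buchberger's first criterion).
S(g_3,g_4): leading monomials are coprime, so the S-polynomial reduces to 0 (Buchberger's first criterion).
Every S-polynomial of the final basis reduces to 0, so we have a Gröbner basis.
Inter-reduce: drop elements whose leading term is divisible by another's, tail-reduce, and make monic.

G = {p - q + 2, q^{2} - 2q + 2}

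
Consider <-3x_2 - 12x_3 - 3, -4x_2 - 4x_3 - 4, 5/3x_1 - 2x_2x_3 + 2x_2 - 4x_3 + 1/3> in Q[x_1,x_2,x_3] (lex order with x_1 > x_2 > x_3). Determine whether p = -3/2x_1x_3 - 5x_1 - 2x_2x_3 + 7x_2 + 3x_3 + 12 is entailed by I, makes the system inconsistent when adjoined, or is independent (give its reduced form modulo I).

First compute the reduced Gröbner basis of I by Buchberger's algorithm.
f_1 = -3x_2 - 12x_3 - 3, LT = x_2.
f_2 = -4x_2 - 4x_3 - 4, LT = x_2.
f_3 = 5/3x_1 - 2x_2x_3 + 2x_2 - 4x_3 + 1/3, LT = x_1.

S(f_1,f_2): lcm = x_2. S = 3x_3.
  leading term x_3: no divisor's leading term divides it; move 3x_3 to the remainder.
  remainder 3x_3 ≠ 0; add h_4 = 3x_3 to the basis.

The other S-polynomials (S(f_1,f_3), S(f_2,f_3), S(f_1,h_4), S(f_2,h_4), S(f_3,h_4)) all reduce to 0 modulo the current basis, so we have a Gröbner basis.
Inter-reduce: drop elements whose leading term is divisible by another's, tail-reduce, and make monic.
Reduced Gröbner basis: {x_1 - 1, x_2 + 1, x_3}.
Label its elements g_1 = x_1 - 1, g_2 = x_2 + 1, g_3 = x_3.

Reduce p = -3/2x_1x_3 - 5x_1 - 2x_2x_3 + 7x_2 + 3x_3 + 12 modulo G:
  leading term x_1x_3: subtract (-3/2x_3)·g_1 from -3/2x_1x_3 - 5x_1 - 2x_2x_3 + 7x_2 + 3x_3 + 12 → -5x_1 - 2x_2x_3 + 7x_2 + 3/2x_3 + 12
  leading term x_1: subtract (-5)·g_1 from -5x_1 - 2x_2x_3 + 7x_2 + 3/2x_3 + 12 → -2x_2x_3 + 7x_2 + 3/2x_3 + 7
  leading term x_2x_3: subtract (-2x_3)·g_2 from -2x_2x_3 + 7x_2 + 3/2x_3 + 7 → 7x_2 + 7/2x_3 + 7
  leading term x_2: subtract (7)·g_2 from 7x_2 + 7/2x_3 + 7 → 7/2x_3
  leading term x_3: subtract (7/2)·g_3 from 7/2x_3 → 0
  normal form = 0.
Since the normal form is 0, p ∈ I.

-3/2x_1x_3 - 5x_1 - 2x_2x_3 + 7x_2 + 3x_3 + 12 lies in I (it reduces to 0).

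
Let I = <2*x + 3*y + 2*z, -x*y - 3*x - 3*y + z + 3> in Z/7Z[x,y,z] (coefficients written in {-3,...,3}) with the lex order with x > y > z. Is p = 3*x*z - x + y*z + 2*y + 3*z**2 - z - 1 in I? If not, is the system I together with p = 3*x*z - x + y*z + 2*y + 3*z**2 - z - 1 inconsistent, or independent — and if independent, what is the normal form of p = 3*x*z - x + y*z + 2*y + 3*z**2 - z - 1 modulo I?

Adjoining 3*x*z - x + y*z + 2*y + 3*z**2 - z - 1 makes the ideal the whole ring: the system is inconsistent.

First compute the reduced Gröbner basis of I by Buchberger's algorithm.
f_1 = 2*x + 3*y + 2*z, LT = x.
f_2 = -x*y - 3*x - 3*y + z + 3, LT = x*y.

S(f_1,f_2): lcm = x*y. S = -3*x - 2*y**2 + y*z - 3*y + z + 3.
  leading term x: subtract (2)·f_1 from -3*x - 2*y**2 + y*z - 3*y + z + 3 → -2*y**2 + y*z - 2*y - 3*z + 3
  leading term y**2: no divisor's leading term divides it; move -2*y**2 to the remainder.
  leading term y*z: no divisor's leading term divides it; move y*z to the remainder.
  leading term y: no divisor's leading term divides it; move -2*y to the remainder.
  leading term z: no divisor's leading term divides it; move -3*z to the remainder.
  leading term 1: no divisor's leading term divides it; move 3 to the remainder.
  remainder -2*y**2 + y*z - 2*y - 3*z + 3 ≠ 0; add h_3 = -2*y**2 + y*z - 2*y - 3*z + 3 to the basis.

The other S-polynomials (S(f_1,h_3), S(f_2,h_3)) all reduce to 0 modulo the current basis, so we have a Gröbner basis.
Inter-reduce: drop elements whose leading term is divisible by another's, tail-reduce, and make monic.
Reduced Gröbner basis: {x - 2*y + z, y**2 + 3*y*z + y - 2*z + 2}.
Label its elements g_1 = x - 2*y + z, g_2 = y**2 + 3*y*z + y - 2*z + 2.

Reduce p = 3*x*z - x + y*z + 2*y + 3*z**2 - z - 1 modulo G:
  leading term x*z: subtract (3*z)·g_1 from 3*x*z - x + y*z + 2*y + 3*z**2 - z - 1 → -x + 2*y - z - 1
  leading term x: subtract (-1)·g_1 from -x + 2*y - z - 1 → -1
  leading term 1: no divisor's leading term divides it; move -1 to the remainder.
  normal form = -1.
The normal form is nonzero, so p ∉ I. Since p minus its normal form lies in I, I + (p) = I + (r) where r = -1; decide whether this ideal is the whole ring.
Here r = -1 is a nonzero constant, hence a unit: 1 ∈ I + (p), the Gröbner basis of I + (p) is {1}, and the enlarged system has no common solution — adjoining p is inconsistent.

Ideal membership is decidable via reduction modulo a Gröbner basis.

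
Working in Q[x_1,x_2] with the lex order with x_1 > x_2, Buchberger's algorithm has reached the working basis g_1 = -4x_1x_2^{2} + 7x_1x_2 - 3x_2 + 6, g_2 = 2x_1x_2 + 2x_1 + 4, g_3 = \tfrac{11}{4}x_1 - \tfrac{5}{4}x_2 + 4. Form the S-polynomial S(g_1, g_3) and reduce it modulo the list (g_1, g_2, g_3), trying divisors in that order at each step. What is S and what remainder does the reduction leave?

S(g_1, g_3) = -\tfrac{7}{4}x_1x_2 + \tfrac{5}{11}x_2^{3} - \tfrac{16}{11}x_2^{2} + \tfrac{3}{4}x_2 - \tfrac{3}{2}; remainder on division = \tfrac{5}{11}x_2^{3} - \tfrac{16}{11}x_2^{2} + \tfrac{17}{11}x_2 - \tfrac{6}{11}.

lcm(LM(g_1), LM(g_3)) = x_1x_2^{2}.
S = (lcm/LT(g_1))·g_1 − (lcm/LT(g_3))·g_3 = -\tfrac{7}{4}x_1x_2 + \tfrac{5}{11}x_2^{3} - \tfrac{16}{11}x_2^{2} + \tfrac{3}{4}x_2 - \tfrac{3}{2}.
Reduce S modulo (g_1, g_2, g_3) in that order:
  leading term x_1x_2: subtract (-\tfrac{7}{8})·g_2 from -\tfrac{7}{4}x_1x_2 + \tfrac{5}{11}x_2^{3} - \tfrac{16}{11}x_2^{2} + \tfrac{3}{4}x_2 - \tfrac{3}{2} → \tfrac{7}{4}x_1 + \tfrac{5}{11}x_2^{3} - \tfrac{16}{11}x_2^{2} + \tfrac{3}{4}x_2 + 2
  leading term x_1: subtract (\tfrac{7}{11})·g_3 from \tfrac{7}{4}x_1 + \tfrac{5}{11}x_2^{3} - \tfrac{16}{11}x_2^{2} + \tfrac{3}{4}x_2 + 2 → \tfrac{5}{11}x_2^{3} - \tfrac{16}{11}x_2^{2} + \tfrac{17}{11}x_2 - \tfrac{6}{11}
  leading term x_2^{3}: no divisor's leading term divides it; move \tfrac{5}{11}x_2^{3} to the remainder.
  leading term x_2^{2}: no divisor's leading term divides it; move -\tfrac{16}{11}x_2^{2} to the remainder.
  leading term x_2: no divisor's leading term divides it; move \tfrac{17}{11}x_2 to the remainder.
  leading term 1: no divisor's leading term divides it; move -\tfrac{6}{11} to the remainder.
The remainder \tfrac{5}{11}x_2^{3} - \tfrac{16}{11}x_2^{2} + \tfrac{17}{11}x_2 - \tfrac{6}{11} is nonzero, so it would be added as the next basis element.
An S-polynomial is built so that the two leading terms cancel; whether anything survives reduction is exactly the Gröbner-basis criterion.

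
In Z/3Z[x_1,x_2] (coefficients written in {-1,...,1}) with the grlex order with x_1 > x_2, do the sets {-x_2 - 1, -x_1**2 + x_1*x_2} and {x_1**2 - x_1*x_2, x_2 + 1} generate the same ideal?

Yes, the ideals are equal.

Two ideals are equal iff their reduced Gröbner bases coincide (the reduced basis is unique for a fixed ordering).
Buchberger on the first generating set:
f_1 = -x_2 - 1, LT = x_2.
f_2 = -x_1**2 + x_1*x_2, LT = x_1**2.

The S-polynomials (S(f_1,f_2)) all reduce to 0 modulo the current basis, so we have a Gröbner basis.
Inter-reduce: drop elements whose leading term is divisible by another's, tail-reduce, and make monic.
Reduced Gröbner basis: {x_1**2 + x_1, x_2 + 1}.

Buchberger on the second generating set:
h_1 = x_1**2 - x_1*x_2, LT = x_1**2.
h_2 = x_2 + 1, LT = x_2.

The S-polynomials (S(h_1,h_2)) all reduce to 0 modulo the current basis, so we have a Gröbner basis.
Inter-reduce: drop elements whose leading term is divisible by another's, tail-reduce, and make monic.
Reduced Gröbner basis: {x_1**2 + x_1, x_2 + 1}.

Same reduced basis, so the two generating sets span the same ideal.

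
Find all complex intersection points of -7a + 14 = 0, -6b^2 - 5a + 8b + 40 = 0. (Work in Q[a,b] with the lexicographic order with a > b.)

{(2, -5/3), (2, 3)}

Compute a lex Gröbner basis by Buchberger's algorithm.
f_1 = -7a + 14, LT = a.
f_2 = -5a - 6b^2 + 8b + 40, LT = a.

S(f_1,f_2): lcm = a. S = -6/5b^2 + 8/5b + 6.
  reduce S modulo (f_1, f_2):
  remainder -6/5b^2 + 8/5b + 6 ≠ 0; add h_3 = -6/5b^2 + 8/5b + 6 to the basis.

The other S-polynomials (S(f_1,h_3), S(f_2,h_3)) all reduce to 0 modulo the current basis, so we have a Gröbner basis.
Inter-reduce: drop elements whose leading term is divisible by another's, tail-reduce, and make monic.
Reduced Gröbner basis: {a - 2, b^2 - 4/3b - 5}.

Since the basis is lex-ordered, b^2 - 4/3b - 5 is univariate in b. Its roots are {-5/3, 3}. Back-substituting each root into the other basis elements fixes the other coordinates.
  b = -5/3: the earlier basis element becomes a - 2 = 0, giving a = 2 — point (2, -5/3).
  b = 3: the earlier basis element becomes a - 2 = 0, giving a = 2 — point (2, 3).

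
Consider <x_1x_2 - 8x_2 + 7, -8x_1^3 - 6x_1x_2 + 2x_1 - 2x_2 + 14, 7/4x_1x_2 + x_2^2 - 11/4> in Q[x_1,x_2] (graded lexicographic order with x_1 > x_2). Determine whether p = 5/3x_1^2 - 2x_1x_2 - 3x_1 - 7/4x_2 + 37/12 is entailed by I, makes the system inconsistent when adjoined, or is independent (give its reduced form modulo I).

Adjoining 5/3x_1^2 - 2x_1x_2 - 3x_1 - 7/4x_2 + 37/12 makes the ideal the whole ring: the system is inconsistent.

First compute the reduced Gröbner basis of I by Buchberger's algorithm.
f_1 = x_1x_2 - 8x_2 + 7, LT = x_1x_2.
f_2 = -8x_1^3 - 6x_1x_2 + 2x_1 - 2x_2 + 14, LT = x_1^3.
f_3 = 7/4x_1x_2 + x_2^2 - 11/4, LT = x_1x_2.

S(f_1,f_2): lcm = x_1^3x_2. S = -8x_1^2x_2 - 3/4x_1x_2^2 + 7x_1^2 + 1/4x_1x_2 - 1/4x_2^2 + 7/4x_2.
  leading term x_1^2x_2: subtract (-8x_1)·f_1 from -8x_1^2x_2 - 3/4x_1x_2^2 + 7x_1^2 + 1/4x_1x_2 - 1/4x_2^2 + 7/4x_2 → -3/4x_1x_2^2 + 7x_1^2 - 255/4x_1x_2 - 1/4x_2^2 + 56x_1 + 7/4x_2
  leading term x_1x_2^2: subtract (-3/4x_2)·f_1 from -3/4x_1x_2^2 + 7x_1^2 - 255/4x_1x_2 - 1/4x_2^2 + 56x_1 + 7/4x_2 → 7x_1^2 - 255/4x_1x_2 - 25/4x_2^2 + 56x_1 + 7x_2
  leading term x_1^2: no divisor's leading term divides it; move 7x_1^2 to the remainder.
  leading term x_1x_2: subtract (-255/4)·f_1 from -255/4x_1x_2 - 25/4x_2^2 + 56x_1 + 7x_2 → -25/4x_2^2 + 56x_1 - 503x_2 + 1785/4
  leading term x_2^2: no divisor's leading term divides it; move -25/4x_2^2 to the remainder.
  leading term x_1: no divisor's leading term divides it; move 56x_1 to the remainder.
  leading term x_2: no divisor's leading term divides it; move -503x_2 to the remainder.
  leading term 1: no divisor's leading term divides it; move 1785/4 to the remainder.
  remainder 7x_1^2 - 25/4x_2^2 + 56x_1 - 503x_2 + 1785/4 ≠ 0; add h_4 = 7x_1^2 - 25/4x_2^2 + 56x_1 - 503x_2 + 1785/4 to the basis.

S(f_1,f_3): lcm = x_1x_2. S = -4/7x_2^2 - 8x_2 + 60/7.
  leading term x_2^2: no divisor's leading term divides it; move -4/7x_2^2 to the remainder.
  leading term x_2: no divisor's leading term divides it; move -8x_2 to the remainder.
  leading term 1: no divisor's leading term divides it; move 60/7 to the remainder.
  remainder -4/7x_2^2 - 8x_2 + 60/7 ≠ 0; add h_5 = -4/7x_2^2 - 8x_2 + 60/7 to the basis.

S(f_2,f_3): lcm = x_1^3x_2. S = -4/7x_1^2x_2^2 + 3/4x_1x_2^2 + 11/7x_1^2 - 1/4x_1x_2 + 1/4x_2^2 - 7/4x_2.
  leading term x_1^2x_2^2: subtract (-4/7x_1x_2)·f_1 from -4/7x_1^2x_2^2 + 3/4x_1x_2^2 + 11/7x_1^2 - 1/4x_1x_2 + 1/4x_2^2 - 7/4x_2 → -107/28x_1x_2^2 + 11/7x_1^2 + 15/4x_1x_2 + 1/4x_2^2 - 7/4x_2
  leading term x_1x_2^2: subtract (-107/28x_2)·f_1 from -107/28x_1x_2^2 + 11/7x_1^2 + 15/4x_1x_2 + 1/4x_2^2 - 7/4x_2 → 11/7x_1^2 + 15/4x_1x_2 - 849/28x_2^2 + 25x_2
  leading term x_1^2: subtract (11/49)·h_4 from 11/7x_1^2 + 15/4x_1x_2 - 849/28x_2^2 + 25x_2 → 15/4x_1x_2 - 1417/49x_2^2 - 88/7x_1 + 6758/49x_2 - 2805/28
  leading term x_1x_2: subtract (15/4)·f_1 from 15/4x_1x_2 - 1417/49x_2^2 - 88/7x_1 + 6758/49x_2 - 2805/28 → -1417/49x_2^2 - 88/7x_1 + 8228/49x_2 - 885/7
  leading term x_2^2: subtract (1417/28)·h_5 from -1417/49x_2^2 - 88/7x_1 + 8228/49x_2 - 885/7 → -88/7x_1 + 28066/49x_2 - 27450/49
  leading term x_1: no divisor's leading term divides it; move -88/7x_1 to the remainder.
  leading term x_2: no divisor's leading term divides it; move 28066/49x_2 to the remainder.
  leading term 1: no divisor's leading term divides it; move -27450/49 to the remainder.
  remainder -88/7x_1 + 28066/49x_2 - 27450/49 ≠ 0; add h_6 = -88/7x_1 + 28066/49x_2 - 27450/49 to the basis.

S(f_1,h_4): lcm = x_1^2x_2. S = 25/28x_2^3 - 16x_1x_2 + 503/7x_2^2 + 7x_1 - 255/4x_2.
  leading term x_2^3: subtract (-25/16x_2)·h_5 from 25/28x_2^3 - 16x_1x_2 + 503/7x_2^2 + 7x_1 - 255/4x_2 → -16x_1x_2 + 831/14x_2^2 + 7x_1 - 705/14x_2
  leading term x_1x_2: subtract (-16)·f_1 from -16x_1x_2 + 831/14x_2^2 + 7x_1 - 705/14x_2 → 831/14x_2^2 + 7x_1 - 2497/14x_2 + 112
  leading term x_2^2: subtract (-831/8)·h_5 from 831/14x_2^2 + 7x_1 - 2497/14x_2 + 112 → 7x_1 - 14131/14x_2 + 14033/14
  leading term x_1: subtract (-49/88)·h_6 from 7x_1 - 14131/14x_2 + 14033/14 → -212651/308x_2 + 212651/308
  leading term x_2: no divisor's leading term divides it; move -212651/308x_2 to the remainder.
  leading term 1: no divisor's leading term divides it; move 212651/308 to the remainder.
  remainder -212651/308x_2 + 212651/308 ≠ 0; add h_7 = -212651/308x_2 + 212651/308 to the basis.

The other S-polynomials (S(f_2,h_4), S(f_3,h_4), S(f_1,h_5), S(f_2,h_5), S(f_3,h_5), S(h_4,h_5), S(f_1,h_6), S(f_2,h_6), S(f_3,h_6), S(h_4,h_6), S(h_5,h_6), S(f_1,h_7), S(f_2,h_7), S(f_3,h_7), S(h_4,h_7), S(h_5,h_7), S(h_6,h_7)) all reduce to 0 modulo the current basis, so we have a Gröbner basis.
Inter-reduce: drop elements whose leading term is divisible by another's, tail-reduce, and make monic.
Reduced Gröbner basis: {x_1 - 1, x_2 - 1}.
Label its elements g_1 = x_1 - 1, g_2 = x_2 - 1.

Reduce p = 5/3x_1^2 - 2x_1x_2 - 3x_1 - 7/4x_2 + 37/12 modulo G:
  leading term x_1^2: subtract (5/3x_1)·g_1 from 5/3x_1^2 - 2x_1x_2 - 3x_1 - 7/4x_2 + 37/12 → -2x_1x_2 - 4/3x_1 - 7/4x_2 + 37/12
  leading term x_1x_2: subtract (-2x_2)·g_1 from -2x_1x_2 - 4/3x_1 - 7/4x_2 + 37/12 → -4/3x_1 - 15/4x_2 + 37/12
  leading term x_1: subtract (-4/3)·g_1 from -4/3x_1 - 15/4x_2 + 37/12 → -15/4x_2 + 7/4
  leading term x_2: subtract (-15/4)·g_2 from -15/4x_2 + 7/4 → -2
  leading term 1: no divisor's leading term divides it; move -2 to the remainder.
  normal form = -2.
The normal form is nonzero, so p ∉ I. Since p minus its normal form lies in I, I + (p) = I + (r) where r = -2; decide whether this ideal is the whole ring.
Here r = -2 is a nonzero constant, hence a unit: 1 ∈ I + (p), the Gröbner basis of I + (p) is {1}, and the enlarged system has no common solution — adjoining p is inconsistent.

Ideal membership is decidable via reduction modulo a Gröbner basis.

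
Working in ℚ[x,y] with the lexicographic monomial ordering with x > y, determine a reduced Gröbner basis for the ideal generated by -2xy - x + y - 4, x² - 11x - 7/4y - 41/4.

G = {x + 7/9y² + 131/18y - 127/18, y³ + 69/7y² - 15/4y - 199/28}

This is the nonlinear analogue of row-reducing a linear system.

f_1 = -2xy - x + y - 4, LT = xy.
f_2 = x² - 11x - 7/4y - 41/4, LT = x².

S(f_1,f_2): lcm = x²y. S = ½x² + 21/2xy + 2x + 7/4y² + 41/4y.
  leading term x²: subtract (½)·f_2 from ½x² + 21/2xy + 2x + 7/4y² + 41/4y → 21/2xy + 15/2x + 7/4y² + 89/8y + 41/8
  leading term xy: subtract (-21/4)·f_1 from 21/2xy + 15/2x + 7/4y² + 89/8y + 41/8 → 9/4x + 7/4y² + 131/8y - 127/8
  leading term x: no divisor's leading term divides it; move 9/4x to the remainder.
  leading term y²: no divisor's leading term divides it; move 7/4y² to the remainder.
  leading term y: no divisor's leading term divides it; move 131/8y to the remainder.
  leading term 1: no divisor's leading term divides it; move -127/8 to the remainder.
  remainder 9/4x + 7/4y² + 131/8y - 127/8 ≠ 0; add g_3 = 9/4x + 7/4y² + 131/8y - 127/8 to the basis.

S(f_1,g_3): lcm = xy. S = ½x - 7/9y³ - 131/18y² + 59/9y + 2.
  leading term x: subtract (2/9)·g_3 from ½x - 7/9y³ - 131/18y² + 59/9y + 2 → -7/9y³ - 23/3y² + 35/12y + 199/36
  leading term y³: no divisor's leading term divides it; move -7/9y³ to the remainder.
  leading term y²: no divisor's leading term divides it; move -23/3y² to the remainder.
  leading term y: no divisor's leading term divides it; move 35/12y to the remainder.
  leading term 1: no divisor's leading term divides it; move 199/36 to the remainder.
  remainder -7/9y³ - 23/3y² + 35/12y + 199/36 ≠ 0; add g_4 = -7/9y³ - 23/3y² + 35/12y + 199/36 to the basis.

The other S-polynomials (S(f_2,g_3), S(f_1,g_4), S(f_2,g_4), S(g_3,g_4)) all reduce to 0 modulo the current basis, so we have a Gröbner basis.
Inter-reduce: drop elements whose leading term is divisible by another's, tail-reduce, and make monic.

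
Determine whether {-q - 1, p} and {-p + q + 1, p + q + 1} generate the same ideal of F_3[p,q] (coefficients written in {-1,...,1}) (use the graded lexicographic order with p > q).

Yes, the ideals are equal.

For a fixed monomial order, each ideal has a unique reduced Gröbner basis; comparing bases decides equality.
Buchberger on the first generating set:
f_1 = -q - 1, LT = q.
f_2 = p, LT = p.

The S-polynomials (S(f_1,f_2)) all reduce to 0 modulo the current basis, so we have a Gröbner basis.
Inter-reduce: drop elements whose leading term is divisible by another's, tail-reduce, and make monic.
Reduced Gröbner basis: {p, q + 1}.

Buchberger on the second generating set:
h_1 = -p + q + 1, LT = p.
h_2 = p + q + 1, LT = p.

S(h_1,h_2): lcm = p. S = q + 1.
  reduce S modulo (h_1, h_2):
  remainder q + 1 ≠ 0; add k_3 = q + 1 to the basis.

The other S-polynomials (S(h_1,k_3), S(h_2,k_3)) all reduce to 0 modulo the current basis, so we have a Gröbner basis.
Inter-reduce: drop elements whose leading term is divisible by another's, tail-reduce, and make monic.
Reduced Gröbner basis: {p, q + 1}.

These coincide, so the ideals are equal.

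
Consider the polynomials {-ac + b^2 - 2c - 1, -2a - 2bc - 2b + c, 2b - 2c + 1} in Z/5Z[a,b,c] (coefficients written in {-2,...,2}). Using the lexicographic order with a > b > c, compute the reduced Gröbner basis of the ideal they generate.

G = {a + c^2 + 2, b - c - 2, c^3 + c^2 - c - 2}

f_1 = -ac + b^2 - 2c - 1, LT = ac.
f_2 = -2a - 2bc - 2b + c, LT = a.
f_3 = 2b - 2c + 1, LT = b.

S(f_1,f_2): lcm = ac. S = -b^2 - bc^2 - bc - 2c^2 + 2c + 1.
  leading term b^2: subtract (2b)·f_3 from -b^2 - bc^2 - bc - 2c^2 + 2c + 1 → -bc^2 - 2bc - 2b - 2c^2 + 2c + 1
  leading term bc^2: subtract (2c^2)·f_3 from -bc^2 - 2bc - 2b - 2c^2 + 2c + 1 → -2bc - 2b - c^3 + c^2 + 2c + 1
  leading term bc: subtract (-c)·f_3 from -2bc - 2b - c^3 + c^2 + 2c + 1 → -2b - c^3 - c^2 - 2c + 1
  leading term b: subtract (-1)·f_3 from -2b - c^3 - c^2 - 2c + 1 → -c^3 - c^2 + c + 2
  leading term c^3: no divisor's leading term divides it; move -c^3 to the remainder.
  leading term c^2: no divisor's leading term divides it; move -c^2 to the remainder.
  leading term c: no divisor's leading term divides it; move c to the remainder.
  leading term 1: no divisor's leading term divides it; move 2 to the remainder.
  remainder -c^3 - c^2 + c + 2 ≠ 0; add g_4 = -c^3 - c^2 + c + 2 to the basis.

The other S-polynomials (S(f_1,f_3), S(f_2,f_3), S(f_1,g_4), S(f_2,g_4), S(f_3,g_4)) all reduce to 0 modulo the current basis, so we have a Gröbner basis.
Inter-reduce: drop elements whose leading term is divisible by another's, tail-reduce, and make monic.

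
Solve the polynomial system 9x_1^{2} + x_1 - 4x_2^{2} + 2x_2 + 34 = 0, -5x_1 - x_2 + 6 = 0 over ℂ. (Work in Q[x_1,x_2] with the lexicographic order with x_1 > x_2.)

Compute a lex Gröbner basis by Buchberger's algorithm.
f_1 = 9x_1^{2} + x_1 - 4x_2^{2} + 2x_2 + 34, LT = x_1^{2}.
f_2 = -5x_1 - x_2 + 6, LT = x_1.

S(f_1,f_2): lcm = x_1^{2}. S = -\tfrac{1}{5}x_1x_2 + \tfrac{59}{45}x_1 - \tfrac{4}{9}x_2^{2} + \tfrac{2}{9}x_2 + \tfrac{34}{9}.
  reduce S modulo (f_1, f_2):
  remainder -\tfrac{91}{225}x_2^{2} - \tfrac{7}{25}x_2 + \tfrac{1204}{225} ≠ 0; add h_3 = -\tfrac{91}{225}x_2^{2} - \tfrac{7}{25}x_2 + \tfrac{1204}{225} to the basis.

The other S-polynomials (S(f_1,h_3), S(f_2,h_3)) all reduce to 0 modulo the current basis, so we have a Gröbner basis.
Inter-reduce: drop elements whose leading term is divisible by another's, tail-reduce, and make monic.
Reduced Gröbner basis: {x_1 + \tfrac{1}{5}x_2 - \tfrac{6}{5}, x_2^{2} + \tfrac{9}{13}x_2 - \tfrac{172}{13}}.

A lex Gröbner basis eliminates variables successively. Here x_2^{2} + \tfrac{9}{13}x_2 - \tfrac{172}{13} depends only on x_2, with roots {-4, 43/13}; lifting each root through the earlier basis elements recovers the full solutions.
  x_2 = -4: the earlier basis element becomes x_1 - 2 = 0, giving x_1 = 2 — point (2, -4).
  x_2 = 43/13: the earlier basis element becomes x_1 - \tfrac{7}{13} = 0, giving x_1 = 7/13 — point (7/13, 43/13).

{(2, -4), (7/13, 43/13)}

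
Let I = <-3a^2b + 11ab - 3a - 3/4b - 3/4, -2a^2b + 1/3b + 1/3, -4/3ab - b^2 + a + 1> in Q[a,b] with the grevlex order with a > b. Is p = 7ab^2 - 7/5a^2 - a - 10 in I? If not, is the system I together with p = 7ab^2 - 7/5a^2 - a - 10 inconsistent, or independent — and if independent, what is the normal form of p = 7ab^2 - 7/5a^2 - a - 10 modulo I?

Adjoining 7ab^2 - 7/5a^2 - a - 10 makes the ideal the whole ring: the system is inconsistent.

First compute the reduced Gröbner basis of I by Buchberger's algorithm.
f_1 = -3a^2b + 11ab - 3a - 3/4b - 3/4, LT = a^2b.
f_2 = -2a^2b + 1/3b + 1/3, LT = a^2b.
f_3 = -4/3ab - b^2 + a + 1, LT = ab.

S(f_1,f_2): lcm = a^2b. S = -11/3ab + a + 5/12b + 5/12.
  leading term ab: subtract (11/4)·f_3 from -11/3ab + a + 5/12b + 5/12 → 11/4b^2 - 7/4a + 5/12b - 7/3
  leading term b^2: no divisor's leading term divides it; move 11/4b^2 to the remainder.
  leading term a: no divisor's leading term divides it; move -7/4a to the remainder.
  leading term b: no divisor's leading term divides it; move 5/12b to the remainder.
  leading term 1: no divisor's leading term divides it; move -7/3 to the remainder.
  remainder 11/4b^2 - 7/4a + 5/12b - 7/3 ≠ 0; add h_4 = 11/4b^2 - 7/4a + 5/12b - 7/3 to the basis.

S(f_1,f_3): lcm = a^2b. S = -3/4ab^2 + 3/4a^2 - 11/3ab + 7/4a + 1/4b + 1/4.
  leading term ab^2: subtract (9/16b)·f_3 from -3/4ab^2 + 3/4a^2 - 11/3ab + 7/4a + 1/4b + 1/4 → 9/16b^3 + 3/4a^2 - 203/48ab + 7/4a - 5/16b + 1/4
  leading term b^3: subtract (9/44b)·h_4 from 9/16b^3 + 3/4a^2 - 203/48ab + 7/4a - 5/16b + 1/4 → 3/4a^2 - 511/132ab - 15/176b^2 + 7/4a + 29/176b + 1/4
  leading term a^2: no divisor's leading term divides it; move 3/4a^2 to the remainder.
  leading term ab: subtract (511/176)·f_3 from -511/132ab - 15/176b^2 + 7/4a + 29/176b + 1/4 → 31/11b^2 - 203/176a + 29/176b - 467/176
  leading term b^2: subtract (124/121)·h_4 from 31/11b^2 - 203/176a + 29/176b - 467/176 → 1239/1936a - 1523/5808b - 1523/5808
  leading term a: no divisor's leading term divides it; move 1239/1936a to the remainder.
  leading term b: no divisor's leading term divides it; move -1523/5808b to the remainder.
  leading term 1: no divisor's leading term divides it; move -1523/5808 to the remainder.
  remainder 3/4a^2 + 1239/1936a - 1523/5808b - 1523/5808 ≠ 0; add h_5 = 3/4a^2 + 1239/1936a - 1523/5808b - 1523/5808 to the basis.

S(f_1,h_4): lcm = a^2b^2. S = 7/11a^3 - 5/33a^2b - 11/3ab^2 + 28/33a^2 + ab + 1/4b^2 + 1/4b.
  leading term a^3: subtract (28/33a)·h_5 from 7/11a^3 - 5/33a^2b - 11/3ab^2 + 28/33a^2 + ab + 1/4b^2 + 1/4b → -5/33a^2b - 11/3ab^2 + 4879/15972a^2 + 58577/47916ab + 1/4b^2 + 10661/47916a + 1/4b
  leading term a^2b: subtract (5/99)·f_1 from -5/33a^2b - 11/3ab^2 + 4879/15972a^2 + 58577/47916ab + 1/4b^2 + 10661/47916a + 1/4b → -11/3ab^2 + 4879/15972a^2 + 31957/47916ab + 1/4b^2 + 17921/47916a + 19/66b + 5/132
  leading term ab^2: subtract (11/4b)·f_3 from -11/3ab^2 + 4879/15972a^2 + 31957/47916ab + 1/4b^2 + 17921/47916a + 19/66b + 5/132 → 11/4b^3 + 4879/15972a^2 - 24953/11979ab + 1/4b^2 + 17921/47916a - 325/132b + 5/132
  leading term b^3: subtract (b)·h_4 from 11/4b^3 + 4879/15972a^2 - 24953/11979ab + 1/4b^2 + 17921/47916a - 325/132b + 5/132 → 4879/15972a^2 - 15959/47916ab - 1/6b^2 + 17921/47916a - 17/132b + 5/132
  leading term a^2: subtract (4879/11979)·h_5 from 4879/15972a^2 - 15959/47916ab - 1/6b^2 + 17921/47916a - 17/132b + 5/132 → -15959/47916ab - 1/6b^2 + 2628683/23191344a - 1529575/69574032b + 10066097/69574032
  leading term ab: subtract (15959/63888)·f_3 from -15959/47916ab - 1/6b^2 + 2628683/23191344a - 1529575/69574032b + 10066097/69574032 → 5311/63888b^2 - 1582217/11595672a - 1529575/69574032b - 3656627/34787016
  leading term b^2: subtract (5311/175692)·h_4 from 5311/63888b^2 - 1582217/11595672a - 1529575/69574032b - 3656627/34787016 → -1937593/23191344a - 1202945/34787016b - 1202945/34787016
  leading term a: no divisor's leading term divides it; move -1937593/23191344a to the remainder.
  leading term b: no divisor's leading term divides it; move -1202945/34787016b to the remainder.
  leading term 1: no divisor's leading term divides it; move -1202945/34787016 to the remainder.
  remainder -1937593/23191344a - 1202945/34787016b - 1202945/34787016 ≠ 0; add h_6 = -1937593/23191344a - 1202945/34787016b - 1202945/34787016 to the basis.

S(f_3,h_4): lcm = ab^2. S = 3/4b^3 + 7/11a^2 - 119/132ab + 28/33a - 3/4b.
  leading term b^3: subtract (3/11b)·h_4 from 3/4b^3 + 7/11a^2 - 119/132ab + 28/33a - 3/4b → 7/11a^2 - 14/33ab - 5/44b^2 + 28/33a - 5/44b
  leading term a^2: subtract (28/33)·h_5 from 7/11a^2 - 14/33ab - 5/44b^2 + 28/33a - 5/44b → -14/33ab - 5/44b^2 + 4879/15972a + 1304/11979b + 10661/47916
  leading term ab: subtract (7/22)·f_3 from -14/33ab - 5/44b^2 + 4879/15972a + 1304/11979b + 10661/47916 → 9/44b^2 - 203/15972a + 1304/11979b - 4585/47916
  leading term b^2: subtract (9/121)·h_4 from 9/44b^2 - 203/15972a + 1304/11979b - 4585/47916 → 469/3993a + 3731/47916b + 3731/47916
  leading term a: subtract (-389136/276799)·h_6 from 469/3993a + 3731/47916b + 3731/47916 → 291479/9964764b + 291479/9964764
  leading term b: no divisor's leading term divides it; move 291479/9964764b to the remainder.
  leading term 1: no divisor's leading term divides it; move 291479/9964764 to the remainder.
  remainder 291479/9964764b + 291479/9964764 ≠ 0; add h_7 = 291479/9964764b + 291479/9964764 to the basis.

The other S-polynomials (S(f_2,f_3), S(f_2,h_4), S(f_1,h_5), S(f_2,h_5), S(f_3,h_5), S(h_4,h_5), S(f_1,h_6), S(f_2,h_6), S(f_3,h_6), S(h_4,h_6), S(h_5,h_6), S(f_1,h_7), S(f_2,h_7), S(f_3,h_7), S(h_4,h_7), S(h_5,h_7), S(h_6,h_7)) all reduce to 0 modulo the current basis, so we have a Gröbner basis.
Inter-reduce: drop elements whose leading term is divisible by another's, tail-reduce, and make monic.
Reduced Gröbner basis: {a, b + 1}.
Label its elements g_1 = a, g_2 = b + 1.

Reduce p = 7ab^2 - 7/5a^2 - a - 10 modulo G:
  leading term ab^2: subtract (7b^2)·g_1 from 7ab^2 - 7/5a^2 - a - 10 → -7/5a^2 - a - 10
  leading term a^2: subtract (-7/5a)·g_1 from -7/5a^2 - a - 10 → -a - 10
  leading term a: subtract (-1)·g_1 from -a - 10 → -10
  leading term 1: no divisor's leading term divides it; move -10 to the remainder.
  normal form = -10.
The normal form is nonzero, so p ∉ I. Since p minus its normal form lies in I, I + (p) = I + (r) where r = -10; decide whether this ideal is the whole ring.
Here r = -10 is a nonzero constant, hence a unit: 1 ∈ I + (p), the Gröbner basis of I + (p) is {1}, and the enlarged system has no common solution — adjoining p is inconsistent.

The remainder on division by a Gröbner basis is unique — it is the normal form.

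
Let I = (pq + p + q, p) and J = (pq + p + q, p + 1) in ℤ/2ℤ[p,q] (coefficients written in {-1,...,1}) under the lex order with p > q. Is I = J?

No, the ideals differ.

Two ideals are equal iff their reduced Gröbner bases coincide (the reduced basis is unique for a fixed ordering).
Buchberger on the first generating set:
f_1 = pq + p + q, LT = pq.
f_2 = p, LT = p.

S(f_1,f_2): lcm = pq. S = p + q.
  reduce S modulo (f_1, f_2):
  remainder q ≠ 0; add g_3 = q to the basis.

The other S-polynomials (S(f_1,g_3), S(f_2,g_3)) all reduce to 0 modulo the current basis, so we have a Gröbner basis.
Inter-reduce: drop elements whose leading term is divisible by another's, tail-reduce, and make monic.
Reduced Gröbner basis: {p, q}.

Buchberger on the second generating set:
h_1 = pq + p + q, LT = pq.
h_2 = p + 1, LT = p.

S(h_1,h_2): lcm = pq. S = p.
  reduce S modulo (h_1, h_2):
  remainder 1 ≠ 0; add k_3 = 1 to the basis.

The other S-polynomials (S(h_1,k_3), S(h_2,k_3)) all reduce to 0 modulo the current basis, so we have a Gröbner basis.
Inter-reduce: drop elements whose leading term is divisible by another's, tail-reduce, and make monic.
Reduced Gröbner basis: {1}.

These differ, so the ideals are not equal.
The same test decides containment: I ⊆ J iff every generator of I reduces to 0 modulo a Gröbner basis of J.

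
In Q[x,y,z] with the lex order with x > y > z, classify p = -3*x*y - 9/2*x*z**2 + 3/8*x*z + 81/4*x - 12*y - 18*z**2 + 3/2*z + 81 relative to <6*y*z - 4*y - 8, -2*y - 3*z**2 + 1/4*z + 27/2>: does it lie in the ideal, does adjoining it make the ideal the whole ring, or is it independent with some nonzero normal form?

First compute the reduced Gröbner basis of I by Buchberger's algorithm.
f_1 = 6*y*z - 4*y - 8, LT = y*z.
f_2 = -2*y - 3*z**2 + 1/4*z + 27/2, LT = y.

S(f_1,f_2): lcm = y*z. S = -2/3*y - 3/2*z**3 + 1/8*z**2 + 27/4*z - 4/3.
  reduce S modulo (f_1, f_2):
  remainder -3/2*z**3 + 9/8*z**2 + 20/3*z - 35/6 ≠ 0; add h_3 = -3/2*z**3 + 9/8*z**2 + 20/3*z - 35/6 to the basis.

The other S-polynomials (S(f_1,h_3), S(f_2,h_3)) all reduce to 0 modulo the current basis, so we have a Gröbner basis.
Inter-reduce: drop elements whose leading term is divisible by another's, tail-reduce, and make monic.
Reduced Gröbner basis: {y + 3/2*z**2 - 1/8*z - 27/4, z**3 - 3/4*z**2 - 40/9*z + 35/9}.
Label its elements g_1 = y + 3/2*z**2 - 1/8*z - 27/4, g_2 = z**3 - 3/4*z**2 - 40/9*z + 35/9.

Reduce p = -3*x*y - 9/2*x*z**2 + 3/8*x*z + 81/4*x - 12*y - 18*z**2 + 3/2*z + 81 modulo G:
  leading term x*y: subtract (-3*x)·g_1 from -3*x*y - 9/2*x*z**2 + 3/8*x*z + 81/4*x - 12*y - 18*z**2 + 3/2*z + 81 → -12*y - 18*z**2 + 3/2*z + 81
  leading term y: subtract (-12)·g_1 from -12*y - 18*z**2 + 3/2*z + 81 → 0
  normal form = 0.
Since the normal form is 0, p ∈ I.

-3*x*y - 9/2*x*z**2 + 3/8*x*z + 81/4*x - 12*y - 18*z**2 + 3/2*z + 81 lies in I (it reduces to 0).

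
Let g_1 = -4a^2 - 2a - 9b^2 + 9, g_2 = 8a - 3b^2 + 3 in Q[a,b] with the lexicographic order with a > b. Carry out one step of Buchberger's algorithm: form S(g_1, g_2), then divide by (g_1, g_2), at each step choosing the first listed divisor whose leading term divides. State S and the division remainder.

lcm(LM(g_1), LM(g_2)) = a^2.
S = (lcm/LT(g_1))·g_1 − (lcm/LT(g_2))·g_2 = 3/8ab^2 + 1/8a + 9/4b^2 - 9/4.
Reduce S modulo (g_1, g_2) in that order:
  leading term ab^2: subtract (3/64b^2)·g_2 from 3/8ab^2 + 1/8a + 9/4b^2 - 9/4 → 1/8a + 9/64b^4 + 135/64b^2 - 9/4
  leading term a: subtract (1/64)·g_2 from 1/8a + 9/64b^4 + 135/64b^2 - 9/4 → 9/64b^4 + 69/32b^2 - 147/64
  leading term b^4: no divisor's leading term divides it; move 9/64b^4 to the remainder.
  leading term b^2: no divisor's leading term divides it; move 69/32b^2 to the remainder.
  leading term 1: no divisor's leading term divides it; move -147/64 to the remainder.
The remainder 9/64b^4 + 69/32b^2 - 147/64 is nonzero, so it would be added as the next basis element.

S(g_1, g_2) = 3/8ab^2 + 1/8a + 9/4b^2 - 9/4; remainder on division = 9/64b^4 + 69/32b^2 - 147/64.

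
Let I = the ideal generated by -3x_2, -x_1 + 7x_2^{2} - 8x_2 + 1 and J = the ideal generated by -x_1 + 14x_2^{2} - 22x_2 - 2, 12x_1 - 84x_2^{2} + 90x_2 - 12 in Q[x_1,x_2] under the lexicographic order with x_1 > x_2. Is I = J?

No, the ideals differ.

For a fixed monomial order, each ideal has a unique reduced Gröbner basis; comparing bases decides equality.
Buchberger on the first generating set:
f_1 = -3x_2, LT = x_2.
f_2 = -x_1 + 7x_2^{2} - 8x_2 + 1, LT = x_1.

The S-polynomials (S(f_1,f_2)) all reduce to 0 modulo the current basis, so we have a Gröbner basis.
Inter-reduce: drop elements whose leading term is divisible by another's, tail-reduce, and make monic.
Reduced Gröbner basis: {x_1 - 1, x_2}.

Buchberger on the second generating set:
h_1 = -x_1 + 14x_2^{2} - 22x_2 - 2, LT = x_1.
h_2 = 12x_1 - 84x_2^{2} + 90x_2 - 12, LT = x_1.

S(h_1,h_2): lcm = x_1. S = -7x_2^{2} + \tfrac{29}{2}x_2 + 3.
  leading term x_2^{2}: no divisor's leading term divides it; move -7x_2^{2} to the remainder.
  leading term x_2: no divisor's leading term divides it; move \tfrac{29}{2}x_2 to the remainder.
  leading term 1: no divisor's leading term divides it; move 3 to the remainder.
  remainder -7x_2^{2} + \tfrac{29}{2}x_2 + 3 ≠ 0; add k_3 = -7x_2^{2} + \tfrac{29}{2}x_2 + 3 to the basis.

The other S-polynomials (S(h_1,k_3), S(h_2,k_3)) all reduce to 0 modulo the current basis, so we have a Gröbner basis.
Inter-reduce: drop elements whose leading term is divisible by another's, tail-reduce, and make monic.
Reduced Gröbner basis: {x_1 - 7x_2 - 4, x_2^{2} - \tfrac{29}{14}x_2 - \tfrac{3}{7}}.

Since the reduced bases disagree, the two ideals are not the same.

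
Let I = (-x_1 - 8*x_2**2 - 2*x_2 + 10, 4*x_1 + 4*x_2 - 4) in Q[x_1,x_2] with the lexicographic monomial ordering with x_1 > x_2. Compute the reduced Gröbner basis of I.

G = {x_1 + x_2 - 1, x_2**2 + 1/8*x_2 - 9/8}

f_1 = -x_1 - 8*x_2**2 - 2*x_2 + 10, LT = x_1.
f_2 = 4*x_1 + 4*x_2 - 4, LT = x_1.

S(f_1,f_2): lcm = x_1. S = 8*x_2**2 + x_2 - 9.
  leading term x_2**2: no divisor's leading term divides it; move 8*x_2**2 to the remainder.
  leading term x_2: no divisor's leading term divides it; move x_2 to the remainder.
  leading term 1: no divisor's leading term divides it; move -9 to the remainder.
  remainder 8*x_2**2 + x_2 - 9 ≠ 0; add g_3 = 8*x_2**2 + x_2 - 9 to the basis.

The other S-polynomials (S(f_1,g_3), S(f_2,g_3)) all reduce to 0 modulo the current basis, so we have a Gröbner basis.
Inter-reduce: drop elements whose leading term is divisible by another's, tail-reduce, and make monic.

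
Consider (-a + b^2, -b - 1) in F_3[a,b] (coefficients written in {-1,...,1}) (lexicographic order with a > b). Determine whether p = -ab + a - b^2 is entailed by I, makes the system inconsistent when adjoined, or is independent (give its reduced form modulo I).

First compute the reduced Gröbner basis of I by Buchberger's algorithm.
f_1 = -a + b^2, LT = a.
f_2 = -b - 1, LT = b.

The S-polynomials (S(f_1,f_2)) all reduce to 0 modulo the current basis, so we have a Gröbner basis.
Inter-reduce: drop elements whose leading term is divisible by another's, tail-reduce, and make monic.
Reduced Gröbner basis: {a - 1, b + 1}.
Label its elements g_1 = a - 1, g_2 = b + 1.

Reduce p = -ab + a - b^2 modulo G:
  leading term ab: subtract (-b)·g_1 from -ab + a - b^2 → a - b^2 - b
  leading term a: subtract (1)·g_1 from a - b^2 - b → -b^2 - b + 1
  leading term b^2: subtract (-b)·g_2 from -b^2 - b + 1 → 1
  leading term 1: no divisor's leading term divides it; move 1 to the remainder.
  normal form = 1.
The normal form is nonzero, so p ∉ I. Since p minus its normal form lies in I, I + (p) = I + (r) where r = 1; decide whether this ideal is the whole ring.
Here r = 1 is a nonzero constant, hence a unit: 1 ∈ I + (p), the Gröbner basis of I + (p) is {1}, and the enlarged system has no common solution — adjoining p is inconsistent.

Adjoining -ab + a - b^2 makes the ideal the whole ring: the system is inconsistent.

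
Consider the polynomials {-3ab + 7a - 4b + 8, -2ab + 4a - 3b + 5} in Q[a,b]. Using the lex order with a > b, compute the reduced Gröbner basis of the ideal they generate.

G = {a + 1/2b + 1/2, b^2 - 4b + 3}

This is the nonlinear analogue of row-reducing a linear system.

f_1 = -3ab + 7a - 4b + 8, LT = ab.
f_2 = -2ab + 4a - 3b + 5, LT = ab.

S(f_1,f_2): lcm = ab. S = -1/3a - 1/6b - 1/6.
  leading term a: no divisor's leading term divides it; move -1/3a to the remainder.
  leading term b: no divisor's leading term divides it; move -1/6b to the remainder.
  leading term 1: no divisor's leading term divides it; move -1/6 to the remainder.
  remainder -1/3a - 1/6b - 1/6 ≠ 0; add g_3 = -1/3a - 1/6b - 1/6 to the basis.

S(f_1,g_3): lcm = ab. S = -7/3a - 1/2b^2 + 5/6b - 8/3.
  leading term a: subtract (7)·g_3 from -7/3a - 1/2b^2 + 5/6b - 8/3 → -1/2b^2 + 2b - 3/2
  leading term b^2: no divisor's leading term divides it; move -1/2b^2 to the remainder.
  leading term b: no divisor's leading term divides it; move 2b to the remainder.
  leading term 1: no divisor's leading term divides it; move -3/2 to the remainder.
  remainder -1/2b^2 + 2b - 3/2 ≠ 0; add g_4 = -1/2b^2 + 2b - 3/2 to the basis.

S(f_2,g_3): lcm = ab. S = -2a - 1/2b^2 + b - 5/2.
  leading term a: subtract (6)·g_3 from -2a - 1/2b^2 + b - 5/2 → -1/2b^2 + 2b - 3/2
  leading term b^2: subtract (1)·g_4 from -1/2b^2 + 2b - 3/2 → 0
  remainder 0.

S(f_1,g_4): lcm = ab^2. S = 5/3ab - 3a + 4/3b^2 - 8/3b.
  leading term ab: subtract (-5/9)·f_1 from 5/3ab - 3a + 4/3b^2 - 8/3b → 8/9a + 4/3b^2 - 44/9b + 40/9
  leading term a: subtract (-8/3)·g_3 from 8/9a + 4/3b^2 - 44/9b + 40/9 → 4/3b^2 - 16/3b + 4
  leading term b^2: subtract (-8/3)·g_4 from 4/3b^2 - 16/3b + 4 → 0
  remainder 0.

S(f_2,g_4): lcm = ab^2. S = 2ab - 3a + 3/2b^2 - 5/2b.
  leading term ab: subtract (-2/3)·f_1 from 2ab - 3a + 3/2b^2 - 5/2b → 5/3a + 3/2b^2 - 31/6b + 16/3
  leading term a: subtract (-5)·g_3 from 5/3a + 3/2b^2 - 31/6b + 16/3 → 3/2b^2 - 6b + 9/2
  leading term b^2: subtract (-3)·g_4 from 3/2b^2 - 6b + 9/2 → 0
  remainder 0.

S(g_3,g_4): leading monomials are coprime, so the S-polynomial reduces to 0 (Buchberger's first criterion).
Every S-polynomial of the final basis reduces to 0, so we have a Gröbner basis.
Inter-reduce: drop elements whose leading term is divisible by another's, tail-reduce, and make monic.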